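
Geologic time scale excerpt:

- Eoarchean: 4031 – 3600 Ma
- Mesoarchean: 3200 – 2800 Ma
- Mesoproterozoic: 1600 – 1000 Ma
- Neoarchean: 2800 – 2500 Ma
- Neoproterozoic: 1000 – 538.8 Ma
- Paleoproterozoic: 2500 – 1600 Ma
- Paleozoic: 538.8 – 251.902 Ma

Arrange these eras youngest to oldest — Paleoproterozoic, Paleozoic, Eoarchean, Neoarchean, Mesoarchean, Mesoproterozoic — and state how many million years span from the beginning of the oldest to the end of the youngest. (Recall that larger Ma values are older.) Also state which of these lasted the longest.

Paleozoic, Mesoproterozoic, Paleoproterozoic, Neoarchean, Mesoarchean, Eoarchean; total span 3779.098 Myr; longest is Paleoproterozoic

From the excerpt: Paleoproterozoic 2500–1600; Paleozoic 538.8–251.902; Eoarchean 4031–3600; Neoarchean 2800–2500; Mesoarchean 3200–2800; Mesoproterozoic 1600–1000 (Ma).
Larger Ma is earlier, so the oldest is Eoarchean and the youngest is Paleozoic; youngest to oldest: Paleozoic, Mesoproterozoic, Paleoproterozoic, Neoarchean, Mesoarchean, Eoarchean.
Oldest start 4031 minus youngest end 251.902 gives 3779.098 Myr overall.
Individual lengths (start − end): Mesoarchean 400; Neoarchean 300; Eoarchean 431; Paleoproterozoic 900; Mesoproterozoic 600; Paleozoic 286.898. The largest is Paleoproterozoic at 900 Myr.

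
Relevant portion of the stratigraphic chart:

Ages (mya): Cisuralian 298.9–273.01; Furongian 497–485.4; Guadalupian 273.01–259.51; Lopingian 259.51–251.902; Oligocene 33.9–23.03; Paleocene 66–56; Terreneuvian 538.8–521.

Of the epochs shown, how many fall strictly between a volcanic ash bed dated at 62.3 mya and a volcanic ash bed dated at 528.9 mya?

4

528.9 Ma sits inside the Terreneuvian (538.8–521) and 62.3 Ma inside the Paleocene (66–56); neither of those is wholly between the two dates.
The listed epochs lying completely between them are Furongian, Cisuralian, Guadalupian, Lopingian — 4 in all.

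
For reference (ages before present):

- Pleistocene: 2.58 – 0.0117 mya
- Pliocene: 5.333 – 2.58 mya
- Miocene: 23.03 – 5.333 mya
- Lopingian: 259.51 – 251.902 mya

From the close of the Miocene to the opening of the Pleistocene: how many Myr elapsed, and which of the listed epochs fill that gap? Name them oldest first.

The Miocene closes at 5.333 Ma and the Pleistocene opens at 2.58 Ma, so the interval is 5.333 − 2.58 = 2.753 Myr.
An epoch fits inside if it starts at or after 5.333 Ma and ends at or before 2.58 Ma; oldest first that gives Pliocene.

2.753 million years; Pliocene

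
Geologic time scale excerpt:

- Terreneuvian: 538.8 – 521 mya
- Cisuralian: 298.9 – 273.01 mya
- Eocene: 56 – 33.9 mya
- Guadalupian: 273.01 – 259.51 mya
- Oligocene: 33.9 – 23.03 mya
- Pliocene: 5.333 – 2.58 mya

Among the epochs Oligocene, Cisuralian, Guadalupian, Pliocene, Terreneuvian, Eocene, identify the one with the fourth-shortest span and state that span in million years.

Durations: Oligocene 10.87; Cisuralian 25.89; Guadalupian 13.5; Pliocene 2.753; Terreneuvian 17.8; Eocene 22.1 Myr.
Sorted shortest-first: Pliocene (2.753), Oligocene (10.87), Guadalupian (13.5), Terreneuvian (17.8), Eocene (22.1), Cisuralian (25.89).
The fourth shortest is Terreneuvian at 17.8 Myr.

Terreneuvian, 17.8 million years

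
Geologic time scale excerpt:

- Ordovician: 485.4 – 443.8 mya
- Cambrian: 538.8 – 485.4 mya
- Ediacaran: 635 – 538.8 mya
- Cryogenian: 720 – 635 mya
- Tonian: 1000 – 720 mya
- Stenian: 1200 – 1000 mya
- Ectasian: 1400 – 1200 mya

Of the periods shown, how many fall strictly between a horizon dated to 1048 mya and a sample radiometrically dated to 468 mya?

The older date is 1048 Ma and the younger is 468 Ma.
Periods with start < 1048 and end > 468 Ma: Tonian (1000–720), Cryogenian (720–635), Ediacaran (635–538.8), Cambrian (538.8–485.4).
That is 4 complete periods.

4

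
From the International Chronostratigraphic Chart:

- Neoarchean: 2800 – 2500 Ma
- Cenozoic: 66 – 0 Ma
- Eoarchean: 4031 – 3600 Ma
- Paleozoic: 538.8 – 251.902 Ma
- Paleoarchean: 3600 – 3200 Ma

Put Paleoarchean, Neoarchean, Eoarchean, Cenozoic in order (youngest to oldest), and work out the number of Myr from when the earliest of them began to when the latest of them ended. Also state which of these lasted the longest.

From the excerpt: Paleoarchean 3600–3200; Neoarchean 2800–2500; Eoarchean 4031–3600; Cenozoic 66–0 (Ma).
Larger Ma is earlier, so the oldest is Eoarchean and the youngest is Cenozoic; youngest to oldest: Cenozoic, Neoarchean, Paleoarchean, Eoarchean.
Oldest start 4031 minus youngest end 0 gives 4031 Myr overall.
Individual lengths (start − end): Paleoarchean 400; Eoarchean 431; Cenozoic 66; Neoarchean 300. The largest is Eoarchean at 431 Myr.

Cenozoic, Neoarchean, Paleoarchean, Eoarchean; total span 4031 Myr; longest is Eoarchean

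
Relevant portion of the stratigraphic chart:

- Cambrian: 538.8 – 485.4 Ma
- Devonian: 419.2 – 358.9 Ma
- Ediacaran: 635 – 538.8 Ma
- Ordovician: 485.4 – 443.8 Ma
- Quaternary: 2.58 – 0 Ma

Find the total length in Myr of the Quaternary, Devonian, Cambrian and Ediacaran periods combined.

Each duration: Quaternary = 2.58; Devonian = 60.3; Cambrian = 53.4; Ediacaran = 96.2.
Sum: 2.58 + 60.3 + 53.4 + 96.2 = 212.48 Myr.

212.48 million years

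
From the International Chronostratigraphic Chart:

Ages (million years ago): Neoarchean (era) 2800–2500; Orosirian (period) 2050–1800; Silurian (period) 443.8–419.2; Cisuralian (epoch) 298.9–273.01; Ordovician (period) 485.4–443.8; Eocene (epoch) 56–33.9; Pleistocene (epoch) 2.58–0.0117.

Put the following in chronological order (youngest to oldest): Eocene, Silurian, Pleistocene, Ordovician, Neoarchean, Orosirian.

Pleistocene, Eocene, Silurian, Ordovician, Orosirian, Neoarchean

Read off each span (Ma): Eocene 56–33.9; Silurian 443.8–419.2; Pleistocene 2.58–0.0117; Ordovician 485.4–443.8; Neoarchean 2800–2500; Orosirian 2050–1800.
Larger Ma is older, so oldest→youngest is Neoarchean, Orosirian, Ordovician, Silurian, Eocene, Pleistocene; reverse it for youngest→oldest.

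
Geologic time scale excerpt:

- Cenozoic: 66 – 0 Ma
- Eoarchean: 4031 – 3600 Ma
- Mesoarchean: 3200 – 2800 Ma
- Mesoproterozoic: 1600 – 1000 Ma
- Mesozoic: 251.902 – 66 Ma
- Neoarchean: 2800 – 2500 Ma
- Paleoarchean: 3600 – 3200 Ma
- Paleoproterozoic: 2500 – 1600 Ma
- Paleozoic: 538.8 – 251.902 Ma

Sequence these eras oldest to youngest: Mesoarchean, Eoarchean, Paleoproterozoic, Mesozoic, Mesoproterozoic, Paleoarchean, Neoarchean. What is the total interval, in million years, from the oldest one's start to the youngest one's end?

Eoarchean → Paleoarchean → Mesoarchean → Neoarchean → Paleoproterozoic → Mesoproterozoic → Mesozoic; total span 3965 Myr

From the excerpt: Mesoarchean 3200–2800; Eoarchean 4031–3600; Paleoproterozoic 2500–1600; Mesozoic 251.902–66; Mesoproterozoic 1600–1000; Paleoarchean 3600–3200; Neoarchean 2800–2500 (Ma).
Larger Ma is earlier, so the oldest is Eoarchean and the youngest is Mesozoic; oldest to youngest: Eoarchean, Paleoarchean, Mesoarchean, Neoarchean, Paleoproterozoic, Mesoproterozoic, Mesozoic.
Oldest start 4031 minus youngest end 66 gives 3965 Myr overall.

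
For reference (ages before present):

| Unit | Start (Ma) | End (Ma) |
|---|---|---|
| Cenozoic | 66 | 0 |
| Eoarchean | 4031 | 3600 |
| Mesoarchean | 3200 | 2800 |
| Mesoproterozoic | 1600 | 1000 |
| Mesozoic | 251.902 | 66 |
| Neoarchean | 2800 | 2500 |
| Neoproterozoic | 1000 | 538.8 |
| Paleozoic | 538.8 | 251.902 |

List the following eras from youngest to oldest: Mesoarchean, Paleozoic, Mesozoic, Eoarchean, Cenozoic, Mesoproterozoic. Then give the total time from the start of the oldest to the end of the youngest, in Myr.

From the excerpt: Mesoarchean 3200–2800; Paleozoic 538.8–251.902; Mesozoic 251.902–66; Eoarchean 4031–3600; Cenozoic 66–0; Mesoproterozoic 1600–1000 (Ma).
Larger Ma is earlier, so the oldest is Eoarchean and the youngest is Cenozoic; youngest to oldest: Cenozoic, Mesozoic, Paleozoic, Mesoproterozoic, Mesoarchean, Eoarchean.
Oldest start 4031 minus youngest end 0 gives 4031 Myr overall.

Cenozoic → Mesozoic → Paleozoic → Mesoproterozoic → Mesoarchean → Eoarchean; total span 4031 Myr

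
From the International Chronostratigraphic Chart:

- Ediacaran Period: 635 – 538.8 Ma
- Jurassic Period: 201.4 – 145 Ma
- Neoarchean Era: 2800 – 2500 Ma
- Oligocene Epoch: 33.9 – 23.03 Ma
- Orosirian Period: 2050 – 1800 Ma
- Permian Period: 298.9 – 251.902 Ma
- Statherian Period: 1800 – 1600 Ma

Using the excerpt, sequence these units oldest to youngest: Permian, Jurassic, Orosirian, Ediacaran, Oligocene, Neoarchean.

The oldest of these is Neoarchean (starts 2800 Ma) and the youngest is Oligocene (ends 23.03 Ma).
In between, by decreasing start age: Orosirian (2050), Ediacaran (635), Permian (298.9), Jurassic (201.4).

Neoarchean → Orosirian → Ediacaran → Permian → Jurassic → Oligocene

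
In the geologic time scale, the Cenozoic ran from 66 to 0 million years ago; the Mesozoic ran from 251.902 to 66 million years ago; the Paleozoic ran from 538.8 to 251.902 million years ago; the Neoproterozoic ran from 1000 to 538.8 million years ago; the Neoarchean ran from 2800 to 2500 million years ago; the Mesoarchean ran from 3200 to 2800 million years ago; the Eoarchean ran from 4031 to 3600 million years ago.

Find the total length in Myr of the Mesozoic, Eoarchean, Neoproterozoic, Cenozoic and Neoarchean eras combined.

1444.102 million years

Each duration: Mesozoic = 185.902; Eoarchean = 431; Neoproterozoic = 461.2; Cenozoic = 66; Neoarchean = 300.
Sum: 185.902 + 431 + 461.2 + 66 + 300 = 1444.102 Myr.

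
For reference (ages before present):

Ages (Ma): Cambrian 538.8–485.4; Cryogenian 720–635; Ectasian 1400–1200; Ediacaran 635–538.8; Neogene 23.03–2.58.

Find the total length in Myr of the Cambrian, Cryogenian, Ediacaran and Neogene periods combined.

Duration is start − end for each: (538.8 − 485.4) + (720 − 635) + (635 − 538.8) + (23.03 − 2.58).
That is 53.4 + 85 + 96.2 + 20.45, which totals 255.05 million years.

255.05 million years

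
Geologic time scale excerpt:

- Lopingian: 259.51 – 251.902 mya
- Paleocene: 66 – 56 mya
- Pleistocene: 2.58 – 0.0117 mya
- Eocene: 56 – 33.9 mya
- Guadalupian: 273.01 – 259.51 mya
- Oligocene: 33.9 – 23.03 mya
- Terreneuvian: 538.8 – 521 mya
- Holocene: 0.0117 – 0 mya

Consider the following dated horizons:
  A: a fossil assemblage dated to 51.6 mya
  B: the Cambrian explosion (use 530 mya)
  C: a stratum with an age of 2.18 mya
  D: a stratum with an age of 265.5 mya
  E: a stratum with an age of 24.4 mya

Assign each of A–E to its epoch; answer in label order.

A: 51.6 Ma lies in 56–33.9 Ma, so Eocene.
B: 530 Ma lies in 538.8–521 Ma, so Terreneuvian.
C: 2.18 Ma lies in 2.58–0.0117 Ma, so Pleistocene.
D: 265.5 Ma lies in 273.01–259.51 Ma, so Guadalupian.
E: 24.4 Ma lies in 33.9–23.03 Ma, so Oligocene.

A — Eocene; B — Terreneuvian; C — Pleistocene; D — Guadalupian; E — Oligocene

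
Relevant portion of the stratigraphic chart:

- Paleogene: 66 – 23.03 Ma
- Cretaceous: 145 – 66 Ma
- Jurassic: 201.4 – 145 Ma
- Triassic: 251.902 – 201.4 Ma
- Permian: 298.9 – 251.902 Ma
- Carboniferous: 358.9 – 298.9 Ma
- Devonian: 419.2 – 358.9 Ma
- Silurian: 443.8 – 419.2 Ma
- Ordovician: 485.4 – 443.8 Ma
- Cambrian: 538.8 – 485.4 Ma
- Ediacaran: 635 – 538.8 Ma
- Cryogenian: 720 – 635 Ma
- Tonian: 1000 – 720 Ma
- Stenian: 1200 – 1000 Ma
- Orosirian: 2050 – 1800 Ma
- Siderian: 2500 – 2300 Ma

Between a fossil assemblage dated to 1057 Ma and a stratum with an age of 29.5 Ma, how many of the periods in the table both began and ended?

The older date is 1057 Ma and the younger is 29.5 Ma.
Periods with start < 1057 and end > 29.5 Ma: Tonian (1000–720), Cryogenian (720–635), Ediacaran (635–538.8), Cambrian (538.8–485.4), Ordovician (485.4–443.8), Silurian (443.8–419.2), Devonian (419.2–358.9), Carboniferous (358.9–298.9), Permian (298.9–251.902), Triassic (251.902–201.4), Jurassic (201.4–145), Cretaceous (145–66).
That is 12 complete periods.

12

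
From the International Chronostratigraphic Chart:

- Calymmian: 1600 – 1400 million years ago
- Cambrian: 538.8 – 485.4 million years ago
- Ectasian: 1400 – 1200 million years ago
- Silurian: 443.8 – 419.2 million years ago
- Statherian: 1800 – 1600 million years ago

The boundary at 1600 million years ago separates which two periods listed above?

The Statherian ends at 1600 million years ago and the Calymmian begins at 1600 million years ago, so they share that boundary.

Statherian and Calymmian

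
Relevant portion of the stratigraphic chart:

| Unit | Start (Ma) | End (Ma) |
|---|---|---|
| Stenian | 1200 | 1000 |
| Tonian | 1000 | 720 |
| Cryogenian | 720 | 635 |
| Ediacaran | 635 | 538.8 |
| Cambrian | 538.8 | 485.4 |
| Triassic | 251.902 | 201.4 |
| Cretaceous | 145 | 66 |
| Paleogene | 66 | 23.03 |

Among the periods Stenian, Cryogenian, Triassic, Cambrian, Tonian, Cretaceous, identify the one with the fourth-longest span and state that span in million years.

Start − end for each: Stenian 1200 − 1000 = 200; Cryogenian 720 − 635 = 85; Triassic 251.902 − 201.4 = 50.502; Cambrian 538.8 − 485.4 = 53.4; Tonian 1000 − 720 = 280; Cretaceous 145 − 66 = 79.
Ranking these from longest: Tonian > Stenian > Cryogenian > Cretaceous > Cambrian > Triassic.
Position 4 in that ranking is Cretaceous, which lasted 79 Myr.

Cretaceous, 79 million years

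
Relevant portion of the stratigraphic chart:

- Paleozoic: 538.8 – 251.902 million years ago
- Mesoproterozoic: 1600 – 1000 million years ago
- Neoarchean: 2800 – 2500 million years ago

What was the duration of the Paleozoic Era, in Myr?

286.898 million years

538.8 − 251.902 = 286.898 million years.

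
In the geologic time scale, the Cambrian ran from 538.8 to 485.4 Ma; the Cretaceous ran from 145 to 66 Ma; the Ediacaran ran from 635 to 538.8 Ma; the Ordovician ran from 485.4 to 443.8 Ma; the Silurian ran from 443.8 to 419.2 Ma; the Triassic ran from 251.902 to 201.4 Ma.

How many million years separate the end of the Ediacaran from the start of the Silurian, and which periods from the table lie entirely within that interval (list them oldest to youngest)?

The Ediacaran closes at 538.8 Ma and the Silurian opens at 443.8 Ma, so the interval is 538.8 − 443.8 = 95 Myr.
A period fits inside if it starts at or after 538.8 Ma and ends at or before 443.8 Ma; oldest first that gives Cambrian, Ordovician.

95 million years; Cambrian, Ordovician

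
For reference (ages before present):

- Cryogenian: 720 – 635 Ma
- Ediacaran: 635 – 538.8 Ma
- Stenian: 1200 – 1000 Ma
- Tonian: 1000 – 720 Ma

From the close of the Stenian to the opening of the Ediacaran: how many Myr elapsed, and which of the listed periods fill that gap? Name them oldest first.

End of Stenian = 1000 Ma; start of Ediacaran = 635 Ma.
Gap = 1000 − 635 = 365 Myr.
Periods wholly inside 1000–635 Ma: Tonian (1000–720), Cryogenian (720–635).

365 million years; Tonian, Cryogenian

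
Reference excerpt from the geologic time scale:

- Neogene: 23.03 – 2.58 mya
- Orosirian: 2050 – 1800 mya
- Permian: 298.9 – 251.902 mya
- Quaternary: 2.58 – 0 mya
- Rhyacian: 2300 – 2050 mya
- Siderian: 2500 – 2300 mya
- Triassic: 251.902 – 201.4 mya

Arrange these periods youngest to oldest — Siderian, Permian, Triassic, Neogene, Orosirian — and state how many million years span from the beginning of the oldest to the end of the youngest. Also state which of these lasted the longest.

Neogene → Triassic → Permian → Orosirian → Siderian; total span 2497.42 Myr; longest is Orosirian

Start ages (Ma): Siderian 2500, Orosirian 2050, Permian 298.9, Triassic 251.902, Neogene 23.03.
Ordered youngest to oldest: Neogene, Triassic, Permian, Orosirian, Siderian.
Span = 2500 − 2.58 = 2497.42 Myr.
Durations: Permian 46.998, Orosirian 250, Triassic 50.502, Neogene 20.45, Siderian 200 → longest is Orosirian (250 Myr).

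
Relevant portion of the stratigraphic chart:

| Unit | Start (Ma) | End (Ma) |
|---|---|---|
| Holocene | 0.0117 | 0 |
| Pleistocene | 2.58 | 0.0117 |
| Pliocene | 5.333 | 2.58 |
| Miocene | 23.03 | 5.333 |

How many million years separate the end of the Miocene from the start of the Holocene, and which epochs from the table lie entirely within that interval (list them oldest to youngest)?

5.3213 million years; Pliocene, Pleistocene

End of Miocene = 5.333 Ma; start of Holocene = 0.0117 Ma.
Gap = 5.333 − 0.0117 = 5.3213 Myr.
Epochs wholly inside 5.333–0.0117 Ma: Pliocene (5.333–2.58), Pleistocene (2.58–0.0117).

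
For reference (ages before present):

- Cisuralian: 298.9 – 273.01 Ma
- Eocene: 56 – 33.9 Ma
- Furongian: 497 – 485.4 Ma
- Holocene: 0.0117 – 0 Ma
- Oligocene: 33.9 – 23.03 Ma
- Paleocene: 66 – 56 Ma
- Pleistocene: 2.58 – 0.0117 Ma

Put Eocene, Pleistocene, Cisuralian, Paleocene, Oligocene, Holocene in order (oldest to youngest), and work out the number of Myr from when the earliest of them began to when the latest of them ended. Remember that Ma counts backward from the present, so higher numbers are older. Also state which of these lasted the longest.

Start ages (Ma): Cisuralian 298.9, Paleocene 66, Eocene 56, Oligocene 33.9, Pleistocene 2.58, Holocene 0.0117.
Ordered oldest to youngest: Cisuralian, Paleocene, Eocene, Oligocene, Pleistocene, Holocene.
Span = 298.9 − 0 = 298.9 Myr.
Durations: Cisuralian 25.89, Paleocene 10, Holocene 0.0117, Pleistocene 2.5683, Oligocene 10.87, Eocene 22.1 → longest is Cisuralian (25.89 Myr).

Cisuralian → Paleocene → Eocene → Oligocene → Pleistocene → Holocene; total span 298.9 Myr; longest is Cisuralian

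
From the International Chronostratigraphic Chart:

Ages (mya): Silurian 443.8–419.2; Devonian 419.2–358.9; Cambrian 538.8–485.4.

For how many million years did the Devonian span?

60.3 million years

419.2 − 358.9 = 60.3 million years.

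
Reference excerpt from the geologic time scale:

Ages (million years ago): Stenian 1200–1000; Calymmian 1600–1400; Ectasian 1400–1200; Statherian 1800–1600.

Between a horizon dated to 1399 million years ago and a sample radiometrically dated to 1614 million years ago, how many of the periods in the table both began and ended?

1

The older date is 1614 Ma and the younger is 1399 Ma.
Periods with start < 1614 and end > 1399 Ma: Calymmian (1600–1400).
That is 1 complete period.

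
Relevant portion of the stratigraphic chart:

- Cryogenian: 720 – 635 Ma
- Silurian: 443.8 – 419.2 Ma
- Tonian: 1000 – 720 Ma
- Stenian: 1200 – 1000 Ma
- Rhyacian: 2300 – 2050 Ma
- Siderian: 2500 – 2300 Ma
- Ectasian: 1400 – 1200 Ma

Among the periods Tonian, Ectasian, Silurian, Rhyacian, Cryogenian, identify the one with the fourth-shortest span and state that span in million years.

Durations: Tonian 280; Ectasian 200; Silurian 24.6; Rhyacian 250; Cryogenian 85 Myr.
Sorted shortest-first: Silurian (24.6), Cryogenian (85), Ectasian (200), Rhyacian (250), Tonian (280).
The fourth shortest is Rhyacian at 250 Myr.

Rhyacian, 250 million years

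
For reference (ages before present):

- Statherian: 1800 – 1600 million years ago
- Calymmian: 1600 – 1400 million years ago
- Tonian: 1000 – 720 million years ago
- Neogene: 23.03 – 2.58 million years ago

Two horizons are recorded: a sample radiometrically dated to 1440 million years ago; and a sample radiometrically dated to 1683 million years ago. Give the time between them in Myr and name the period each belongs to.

243 million years apart; the first in the Calymmian, the second in the Statherian

Elapsed time: 1683 − 1440 = 243 Myr.
1440 Ma lies within 1600–1400 Ma: Calymmian.
1683 Ma lies within 1800–1600 Ma: Statherian.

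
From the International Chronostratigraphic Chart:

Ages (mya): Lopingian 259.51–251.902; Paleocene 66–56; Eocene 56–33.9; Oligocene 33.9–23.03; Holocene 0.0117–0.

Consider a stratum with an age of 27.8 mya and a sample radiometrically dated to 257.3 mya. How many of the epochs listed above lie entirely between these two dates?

The older date is 257.3 Ma and the younger is 27.8 Ma.
Epochs with start < 257.3 and end > 27.8 Ma: Paleocene (66–56), Eocene (56–33.9).
That is 2 complete epochs.

2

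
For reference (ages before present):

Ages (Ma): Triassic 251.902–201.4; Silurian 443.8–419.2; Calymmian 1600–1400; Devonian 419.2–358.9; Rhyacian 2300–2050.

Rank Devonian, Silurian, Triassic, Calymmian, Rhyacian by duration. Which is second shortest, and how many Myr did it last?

Start − end for each: Devonian 419.2 − 358.9 = 60.3; Silurian 443.8 − 419.2 = 24.6; Triassic 251.902 − 201.4 = 50.502; Calymmian 1600 − 1400 = 200; Rhyacian 2300 − 2050 = 250.
Ranking these from shortest: Silurian < Triassic < Devonian < Calymmian < Rhyacian.
Position 2 in that ranking is Triassic, which lasted 50.502 Myr.

Triassic, 50.502 million years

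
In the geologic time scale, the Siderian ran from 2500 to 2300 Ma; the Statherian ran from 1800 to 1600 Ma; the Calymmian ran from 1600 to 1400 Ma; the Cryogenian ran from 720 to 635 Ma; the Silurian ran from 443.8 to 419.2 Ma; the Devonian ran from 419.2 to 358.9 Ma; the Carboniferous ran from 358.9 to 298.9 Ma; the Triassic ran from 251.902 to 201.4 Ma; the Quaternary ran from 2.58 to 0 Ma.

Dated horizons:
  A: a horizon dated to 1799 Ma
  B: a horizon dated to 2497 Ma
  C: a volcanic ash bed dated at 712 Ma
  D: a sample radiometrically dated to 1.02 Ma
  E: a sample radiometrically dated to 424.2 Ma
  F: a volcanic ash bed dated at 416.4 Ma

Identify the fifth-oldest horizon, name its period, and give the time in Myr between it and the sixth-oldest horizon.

Larger Ma means older, so oldest first: B 2497 > A 1799 > C 712 > E 424.2 > F 416.4 > D 1.02.
Counting 5 along gives F (416.4 Ma); the excerpt puts that inside the Devonian, 419.2–358.9 Ma.
Next in line is D (1.02 Ma), and 416.4 − 1.02 = 415.38 Myr.

F, in the Devonian; 415.38 million years to D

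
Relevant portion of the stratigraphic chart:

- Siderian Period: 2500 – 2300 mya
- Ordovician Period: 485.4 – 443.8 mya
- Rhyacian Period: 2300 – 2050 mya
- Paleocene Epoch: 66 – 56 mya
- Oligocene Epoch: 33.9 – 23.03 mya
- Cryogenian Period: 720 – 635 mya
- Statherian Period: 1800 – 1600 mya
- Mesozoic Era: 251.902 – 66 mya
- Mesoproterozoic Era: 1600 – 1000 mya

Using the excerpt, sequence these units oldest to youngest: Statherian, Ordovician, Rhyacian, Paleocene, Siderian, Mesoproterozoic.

Sorting by start age (descending Ma, since larger Ma = older): Siderian began 2500, Rhyacian began 2300, Statherian began 1800, Mesoproterozoic began 1600, Ordovician began 485.4, Paleocene began 66.

Siderian, then Rhyacian, then Statherian, then Mesoproterozoic, then Ordovician, then Paleocene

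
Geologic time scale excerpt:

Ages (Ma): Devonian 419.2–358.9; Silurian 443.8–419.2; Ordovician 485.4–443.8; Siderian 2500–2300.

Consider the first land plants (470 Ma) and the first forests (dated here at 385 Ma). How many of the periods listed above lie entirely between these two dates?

470 Ma sits inside the Ordovician (485.4–443.8) and 385 Ma inside the Devonian (419.2–358.9); neither of those is wholly between the two dates.
The listed periods lying completely between them are Silurian — 1 in all.

1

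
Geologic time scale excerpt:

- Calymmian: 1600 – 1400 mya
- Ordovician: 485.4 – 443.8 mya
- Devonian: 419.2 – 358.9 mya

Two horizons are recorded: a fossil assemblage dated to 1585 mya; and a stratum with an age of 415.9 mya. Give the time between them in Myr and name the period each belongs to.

Elapsed time: 1585 − 415.9 = 1169.1 Myr.
1585 Ma lies within 1600–1400 Ma: Calymmian.
415.9 Ma lies within 419.2–358.9 Ma: Devonian.

1169.1 million years apart; the first in the Calymmian, the second in the Devonian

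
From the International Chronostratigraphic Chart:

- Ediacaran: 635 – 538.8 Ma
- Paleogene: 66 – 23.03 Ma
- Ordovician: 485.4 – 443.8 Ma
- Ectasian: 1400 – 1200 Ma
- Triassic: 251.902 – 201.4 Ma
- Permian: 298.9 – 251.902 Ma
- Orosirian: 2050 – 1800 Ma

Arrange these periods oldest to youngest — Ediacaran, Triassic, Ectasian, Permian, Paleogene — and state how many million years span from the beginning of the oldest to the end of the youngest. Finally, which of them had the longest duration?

Ectasian, Ediacaran, Permian, Triassic, Paleogene; total span 1376.97 Myr; longest is Ectasian

From the excerpt: Ediacaran 635–538.8; Triassic 251.902–201.4; Ectasian 1400–1200; Permian 298.9–251.902; Paleogene 66–23.03 (Ma).
Larger Ma is earlier, so the oldest is Ectasian and the youngest is Paleogene; oldest to youngest: Ectasian, Ediacaran, Permian, Triassic, Paleogene.
Oldest start 1400 minus youngest end 23.03 gives 1376.97 Myr overall.
Individual lengths (start − end): Permian 46.998; Ediacaran 96.2; Paleogene 42.97; Ectasian 200; Triassic 50.502. The largest is Ectasian at 200 Myr.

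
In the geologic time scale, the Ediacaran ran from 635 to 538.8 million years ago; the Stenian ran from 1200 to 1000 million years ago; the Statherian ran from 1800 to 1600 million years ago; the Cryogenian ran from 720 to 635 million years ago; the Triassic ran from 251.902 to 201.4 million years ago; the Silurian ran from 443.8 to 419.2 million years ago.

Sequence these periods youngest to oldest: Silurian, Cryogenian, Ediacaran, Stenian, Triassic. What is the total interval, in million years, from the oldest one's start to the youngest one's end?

Triassic, Silurian, Ediacaran, Cryogenian, Stenian; total span 998.6 Myr

Start ages (Ma): Stenian 1200, Cryogenian 720, Ediacaran 635, Silurian 443.8, Triassic 251.902.
Ordered youngest to oldest: Triassic, Silurian, Ediacaran, Cryogenian, Stenian.
Span = 1200 − 201.4 = 998.6 Myr.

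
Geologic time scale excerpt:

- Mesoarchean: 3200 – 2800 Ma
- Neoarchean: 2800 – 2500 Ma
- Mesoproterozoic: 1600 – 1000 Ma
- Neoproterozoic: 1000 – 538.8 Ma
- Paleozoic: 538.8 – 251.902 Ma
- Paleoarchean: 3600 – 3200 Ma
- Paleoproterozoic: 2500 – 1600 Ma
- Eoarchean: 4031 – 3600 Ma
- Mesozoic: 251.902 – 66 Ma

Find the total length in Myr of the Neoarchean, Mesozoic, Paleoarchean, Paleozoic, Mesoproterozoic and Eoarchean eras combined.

2203.8 million years

Duration is start − end for each: (2800 − 2500) + (251.902 − 66) + (3600 − 3200) + (538.8 − 251.902) + (1600 − 1000) + (4031 − 3600).
That is 300 + 185.902 + 400 + 286.898 + 600 + 431, which totals 2203.8 million years.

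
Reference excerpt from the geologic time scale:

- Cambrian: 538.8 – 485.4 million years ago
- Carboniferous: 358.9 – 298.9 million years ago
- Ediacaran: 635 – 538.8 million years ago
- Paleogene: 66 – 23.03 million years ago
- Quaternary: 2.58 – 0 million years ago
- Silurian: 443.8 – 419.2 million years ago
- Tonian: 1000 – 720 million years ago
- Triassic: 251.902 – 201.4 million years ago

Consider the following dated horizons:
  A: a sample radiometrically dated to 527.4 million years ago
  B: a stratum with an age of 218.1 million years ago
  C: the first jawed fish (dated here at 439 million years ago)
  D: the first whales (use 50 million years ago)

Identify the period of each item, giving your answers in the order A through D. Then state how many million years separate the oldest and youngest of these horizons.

A — Cambrian; B — Triassic; C — Silurian; D — Paleogene; span 477.4 million years

A: 527.4 Ma lies in 538.8–485.4 Ma, so Cambrian.
B: 218.1 Ma lies in 251.902–201.4 Ma, so Triassic.
C: 439 Ma lies in 443.8–419.2 Ma, so Silurian.
D: 50 Ma lies in 66–23.03 Ma, so Paleogene.
Oldest = 527.4 Ma, youngest = 50 Ma → span 477.4 Myr.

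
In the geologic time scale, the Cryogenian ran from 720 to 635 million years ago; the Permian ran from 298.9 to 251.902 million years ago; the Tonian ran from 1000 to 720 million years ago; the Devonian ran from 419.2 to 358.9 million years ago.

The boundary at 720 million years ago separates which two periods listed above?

Tonian and Cryogenian

The Tonian ends at 720 million years ago and the Cryogenian begins at 720 million years ago, so they share that boundary.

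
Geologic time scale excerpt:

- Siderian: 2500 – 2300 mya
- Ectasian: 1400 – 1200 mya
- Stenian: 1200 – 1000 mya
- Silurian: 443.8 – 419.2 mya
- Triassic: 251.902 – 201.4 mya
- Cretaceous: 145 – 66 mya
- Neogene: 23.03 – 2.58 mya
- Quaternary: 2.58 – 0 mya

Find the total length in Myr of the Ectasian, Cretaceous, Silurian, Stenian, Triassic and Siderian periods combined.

Each duration: Ectasian = 200; Cretaceous = 79; Silurian = 24.6; Stenian = 200; Triassic = 50.502; Siderian = 200.
Sum: 200 + 79 + 24.6 + 200 + 50.502 + 200 = 754.102 Myr.

754.102 million years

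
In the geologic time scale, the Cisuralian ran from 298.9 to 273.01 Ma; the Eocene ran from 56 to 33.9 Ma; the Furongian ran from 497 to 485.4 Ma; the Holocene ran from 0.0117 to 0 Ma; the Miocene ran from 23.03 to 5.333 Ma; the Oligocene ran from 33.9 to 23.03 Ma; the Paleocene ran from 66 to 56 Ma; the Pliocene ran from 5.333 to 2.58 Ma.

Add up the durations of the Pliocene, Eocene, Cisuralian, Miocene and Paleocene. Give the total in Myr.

Duration is start − end for each: (5.333 − 2.58) + (56 − 33.9) + (298.9 − 273.01) + (23.03 − 5.333) + (66 − 56).
That is 2.753 + 22.1 + 25.89 + 17.697 + 10, which totals 78.44 million years.

78.44 million years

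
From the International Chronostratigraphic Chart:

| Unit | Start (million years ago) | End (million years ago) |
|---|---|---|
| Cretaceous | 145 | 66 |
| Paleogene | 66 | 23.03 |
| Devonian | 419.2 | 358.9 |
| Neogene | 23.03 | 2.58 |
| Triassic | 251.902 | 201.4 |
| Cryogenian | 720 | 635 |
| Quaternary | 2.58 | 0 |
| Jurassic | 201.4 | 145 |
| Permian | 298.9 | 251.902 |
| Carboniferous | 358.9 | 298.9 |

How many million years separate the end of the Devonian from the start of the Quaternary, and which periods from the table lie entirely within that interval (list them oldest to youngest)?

356.32 million years; Carboniferous, Permian, Triassic, Jurassic, Cretaceous, Paleogene, Neogene

The Devonian closes at 358.9 Ma and the Quaternary opens at 2.58 Ma, so the interval is 358.9 − 2.58 = 356.32 Myr.
A period fits inside if it starts at or after 358.9 Ma and ends at or before 2.58 Ma; oldest first that gives Carboniferous, Permian, Triassic, Jurassic, Cretaceous, Paleogene, Neogene.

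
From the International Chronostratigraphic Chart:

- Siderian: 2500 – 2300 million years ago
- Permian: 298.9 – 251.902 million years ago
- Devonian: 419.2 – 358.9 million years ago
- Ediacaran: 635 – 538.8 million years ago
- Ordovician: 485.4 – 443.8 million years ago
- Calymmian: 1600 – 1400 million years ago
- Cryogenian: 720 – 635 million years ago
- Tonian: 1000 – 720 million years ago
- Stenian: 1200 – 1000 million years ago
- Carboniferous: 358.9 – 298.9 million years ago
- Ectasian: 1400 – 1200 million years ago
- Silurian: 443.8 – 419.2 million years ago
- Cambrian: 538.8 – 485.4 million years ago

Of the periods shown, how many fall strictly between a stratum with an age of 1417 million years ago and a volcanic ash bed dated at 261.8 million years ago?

10

1417 Ma sits inside the Calymmian (1600–1400) and 261.8 Ma inside the Permian (298.9–251.902); neither of those is wholly between the two dates.
The listed periods lying completely between them are Ectasian, Stenian, Tonian, Cryogenian, Ediacaran, Cambrian, Ordovician, Silurian, Devonian, Carboniferous — 10 in all.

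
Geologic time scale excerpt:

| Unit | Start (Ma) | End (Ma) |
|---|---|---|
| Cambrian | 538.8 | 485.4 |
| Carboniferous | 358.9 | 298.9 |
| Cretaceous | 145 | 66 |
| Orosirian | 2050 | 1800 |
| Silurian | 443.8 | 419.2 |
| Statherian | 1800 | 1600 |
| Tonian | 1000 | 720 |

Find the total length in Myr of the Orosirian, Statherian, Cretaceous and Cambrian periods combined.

582.4 million years

Each duration: Orosirian = 250; Statherian = 200; Cretaceous = 79; Cambrian = 53.4.
Sum: 250 + 200 + 79 + 53.4 = 582.4 Myr.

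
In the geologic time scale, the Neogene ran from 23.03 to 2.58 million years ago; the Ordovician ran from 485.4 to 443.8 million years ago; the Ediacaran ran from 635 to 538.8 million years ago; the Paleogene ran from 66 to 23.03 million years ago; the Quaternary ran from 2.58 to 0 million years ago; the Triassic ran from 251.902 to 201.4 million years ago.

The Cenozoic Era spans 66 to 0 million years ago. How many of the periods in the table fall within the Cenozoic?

3

Periods inside 66–0 Ma: Paleogene, Neogene, Quaternary — 3 in total.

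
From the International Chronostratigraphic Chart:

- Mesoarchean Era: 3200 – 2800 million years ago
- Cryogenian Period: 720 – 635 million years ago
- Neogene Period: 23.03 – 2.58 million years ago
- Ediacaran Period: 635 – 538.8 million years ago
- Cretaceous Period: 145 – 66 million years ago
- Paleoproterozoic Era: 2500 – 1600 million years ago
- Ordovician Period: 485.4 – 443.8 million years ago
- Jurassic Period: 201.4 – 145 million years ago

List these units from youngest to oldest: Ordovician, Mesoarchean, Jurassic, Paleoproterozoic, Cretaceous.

Read off each span (Ma): Ordovician 485.4–443.8; Mesoarchean 3200–2800; Jurassic 201.4–145; Paleoproterozoic 2500–1600; Cretaceous 145–66.
Larger Ma is older, so oldest→youngest is Mesoarchean, Paleoproterozoic, Ordovician, Jurassic, Cretaceous; reverse it for youngest→oldest.

Cretaceous, then Jurassic, then Ordovician, then Paleoproterozoic, then Mesoarchean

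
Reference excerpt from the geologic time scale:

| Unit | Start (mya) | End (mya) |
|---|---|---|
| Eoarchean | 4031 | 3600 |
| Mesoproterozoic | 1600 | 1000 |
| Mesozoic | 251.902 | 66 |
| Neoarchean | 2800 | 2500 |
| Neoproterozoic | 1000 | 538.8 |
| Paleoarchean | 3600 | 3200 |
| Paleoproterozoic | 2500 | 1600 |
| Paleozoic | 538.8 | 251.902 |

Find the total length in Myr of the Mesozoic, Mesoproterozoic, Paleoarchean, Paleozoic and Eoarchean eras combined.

Each duration: Mesozoic = 185.902; Mesoproterozoic = 600; Paleoarchean = 400; Paleozoic = 286.898; Eoarchean = 431.
Sum: 185.902 + 600 + 400 + 286.898 + 431 = 1903.8 Myr.

1903.8 million years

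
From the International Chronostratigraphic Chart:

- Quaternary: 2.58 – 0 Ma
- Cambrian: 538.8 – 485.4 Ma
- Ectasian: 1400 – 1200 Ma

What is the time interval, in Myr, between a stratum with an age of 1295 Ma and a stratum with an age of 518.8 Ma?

1295 − 518.8 = 776.2 million years.

776.2 million years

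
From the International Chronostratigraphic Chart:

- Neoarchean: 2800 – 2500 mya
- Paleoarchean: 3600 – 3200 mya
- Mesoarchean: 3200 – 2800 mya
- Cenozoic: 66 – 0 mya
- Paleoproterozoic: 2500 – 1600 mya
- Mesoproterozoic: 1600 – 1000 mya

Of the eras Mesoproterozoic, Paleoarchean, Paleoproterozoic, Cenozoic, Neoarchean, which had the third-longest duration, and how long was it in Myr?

Durations: Mesoproterozoic 600; Paleoarchean 400; Paleoproterozoic 900; Cenozoic 66; Neoarchean 300 Myr.
Sorted longest-first: Paleoproterozoic (900), Mesoproterozoic (600), Paleoarchean (400), Neoarchean (300), Cenozoic (66).
The third longest is Paleoarchean at 400 Myr.

Paleoarchean, 400 million years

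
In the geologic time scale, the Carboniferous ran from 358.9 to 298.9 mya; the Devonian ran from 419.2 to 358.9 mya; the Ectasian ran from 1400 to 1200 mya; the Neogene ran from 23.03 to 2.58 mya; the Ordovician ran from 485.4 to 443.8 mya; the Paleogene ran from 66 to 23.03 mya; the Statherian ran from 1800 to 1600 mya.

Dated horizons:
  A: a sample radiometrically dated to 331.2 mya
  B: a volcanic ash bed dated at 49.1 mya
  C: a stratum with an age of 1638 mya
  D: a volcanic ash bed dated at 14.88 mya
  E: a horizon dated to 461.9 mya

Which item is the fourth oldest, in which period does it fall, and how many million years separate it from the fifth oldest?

B, in the Paleogene; 34.22 million years to D

Larger Ma means older, so oldest first: C 1638 > E 461.9 > A 331.2 > B 49.1 > D 14.88.
Counting 4 along gives B (49.1 Ma); the excerpt puts that inside the Paleogene, 66–23.03 Ma.
Next in line is D (14.88 Ma), and 49.1 − 14.88 = 34.22 Myr.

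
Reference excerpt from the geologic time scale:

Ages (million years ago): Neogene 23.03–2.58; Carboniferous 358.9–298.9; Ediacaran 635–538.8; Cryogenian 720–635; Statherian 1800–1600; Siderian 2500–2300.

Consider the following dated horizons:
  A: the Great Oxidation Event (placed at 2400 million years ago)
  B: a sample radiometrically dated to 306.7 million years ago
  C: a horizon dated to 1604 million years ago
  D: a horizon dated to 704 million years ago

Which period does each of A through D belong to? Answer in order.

A — Siderian; B — Carboniferous; C — Statherian; D — Cryogenian

Match each age against the start–end ranges in the excerpt: A = 2400 Ma → Siderian (2500–2300); B = 306.7 Ma → Carboniferous (358.9–298.9); C = 1604 Ma → Statherian (1800–1600); D = 704 Ma → Cryogenian (720–635).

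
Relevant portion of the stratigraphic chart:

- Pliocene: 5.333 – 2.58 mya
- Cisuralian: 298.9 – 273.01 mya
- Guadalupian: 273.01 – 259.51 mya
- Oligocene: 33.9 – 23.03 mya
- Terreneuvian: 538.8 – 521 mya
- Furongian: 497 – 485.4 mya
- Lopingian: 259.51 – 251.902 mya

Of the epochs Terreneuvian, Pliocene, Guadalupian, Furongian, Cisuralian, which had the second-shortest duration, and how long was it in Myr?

Furongian, 11.6 million years

Durations: Terreneuvian 17.8; Pliocene 2.753; Guadalupian 13.5; Furongian 11.6; Cisuralian 25.89 Myr.
Sorted shortest-first: Pliocene (2.753), Furongian (11.6), Guadalupian (13.5), Terreneuvian (17.8), Cisuralian (25.89).
The second shortest is Furongian at 11.6 Myr.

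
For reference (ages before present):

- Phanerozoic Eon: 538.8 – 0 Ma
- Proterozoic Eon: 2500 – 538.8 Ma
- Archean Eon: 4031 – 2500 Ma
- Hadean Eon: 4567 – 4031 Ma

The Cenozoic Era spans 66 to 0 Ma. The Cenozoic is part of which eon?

Phanerozoic

The Cenozoic (66–0 Ma) lies entirely within 538.8–0 Ma, the Phanerozoic Eon.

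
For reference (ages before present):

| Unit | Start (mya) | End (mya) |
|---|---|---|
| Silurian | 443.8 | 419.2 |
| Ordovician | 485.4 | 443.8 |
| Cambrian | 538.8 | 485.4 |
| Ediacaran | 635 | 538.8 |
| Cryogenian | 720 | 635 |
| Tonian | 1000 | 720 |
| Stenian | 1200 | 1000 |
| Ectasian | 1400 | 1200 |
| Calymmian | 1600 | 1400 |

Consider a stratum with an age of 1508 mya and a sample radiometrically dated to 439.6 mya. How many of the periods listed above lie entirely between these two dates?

1508 Ma sits inside the Calymmian (1600–1400) and 439.6 Ma inside the Silurian (443.8–419.2); neither of those is wholly between the two dates.
The listed periods lying completely between them are Ectasian, Stenian, Tonian, Cryogenian, Ediacaran, Cambrian, Ordovician — 7 in all.

7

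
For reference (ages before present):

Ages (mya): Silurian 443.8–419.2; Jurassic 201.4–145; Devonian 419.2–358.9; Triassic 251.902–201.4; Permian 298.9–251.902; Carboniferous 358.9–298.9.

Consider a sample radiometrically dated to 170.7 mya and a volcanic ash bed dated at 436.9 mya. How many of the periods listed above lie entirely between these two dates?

The older date is 436.9 Ma and the younger is 170.7 Ma.
Periods with start < 436.9 and end > 170.7 Ma: Devonian (419.2–358.9), Carboniferous (358.9–298.9), Permian (298.9–251.902), Triassic (251.902–201.4).
That is 4 complete periods.

4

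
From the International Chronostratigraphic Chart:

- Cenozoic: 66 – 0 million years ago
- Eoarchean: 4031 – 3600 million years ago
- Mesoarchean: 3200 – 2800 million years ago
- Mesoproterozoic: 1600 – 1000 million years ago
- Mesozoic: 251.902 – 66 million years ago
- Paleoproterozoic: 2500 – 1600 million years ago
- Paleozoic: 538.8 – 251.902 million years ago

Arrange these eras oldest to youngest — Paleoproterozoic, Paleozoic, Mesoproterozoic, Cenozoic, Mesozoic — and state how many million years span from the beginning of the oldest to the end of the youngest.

Start ages (Ma): Paleoproterozoic 2500, Mesoproterozoic 1600, Paleozoic 538.8, Mesozoic 251.902, Cenozoic 66.
Ordered oldest to youngest: Paleoproterozoic, Mesoproterozoic, Paleozoic, Mesozoic, Cenozoic.
Span = 2500 − 0 = 2500 Myr.

Paleoproterozoic → Mesoproterozoic → Paleozoic → Mesozoic → Cenozoic; total span 2500 Myr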